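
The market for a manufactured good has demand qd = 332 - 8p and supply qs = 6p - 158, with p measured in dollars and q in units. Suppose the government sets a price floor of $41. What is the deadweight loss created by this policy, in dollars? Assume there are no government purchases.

336

Setting quantity demanded equal to quantity supplied, 332 - 8p = 6p - 158, gives p* = 35 and q* = 52.
Since 41 > 35, the floor is binding.
At p = 41: qd = 332 - 8·41 = 4 and qs = 6·41 - 158 = 88.
Quantity traded falls to 4. At q = 4 the demand price is (332 - 4)/8 = 41 and the supply price is (158 + 4)/6 = 27.
Deadweight loss = ½ · (41 - 27) · (52 - 4) = ½ · 14 · 48 = 336.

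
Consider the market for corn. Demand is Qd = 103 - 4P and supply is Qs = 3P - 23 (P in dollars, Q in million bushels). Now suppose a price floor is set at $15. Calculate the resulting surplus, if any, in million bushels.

Equilibrium: 103 - 4P = 3P - 23, so 126 = 7P and P* = 18, Q* = 31.
The floor of 15 is below the equilibrium price 18, so it is not binding; the market clears at P* = 18, Q* = 31.
Since the control does not bind, there is no surplus.

0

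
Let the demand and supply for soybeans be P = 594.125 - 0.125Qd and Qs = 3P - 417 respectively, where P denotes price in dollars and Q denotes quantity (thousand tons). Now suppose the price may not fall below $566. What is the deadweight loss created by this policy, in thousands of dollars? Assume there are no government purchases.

135168

Rearranging demand gives Qd = 4753 - 8P. In a free market, 4753 - 8P = 3P - 417 gives the equilibrium P* = 470, Q* = 993.
Since 566 > 470, the floor is binding.
At P = 566: Qd = 4753 - 8·566 = 225 and Qs = 3·566 - 417 = 1281.
Quantity traded falls to 225. At Q = 225 the demand price is (4753 - 225)/8 = 566 and the supply price is (417 + 225)/3 = 214.
Deadweight loss = ½ · (566 - 214) · (993 - 225) = ½ · 352 · 768 = 135168.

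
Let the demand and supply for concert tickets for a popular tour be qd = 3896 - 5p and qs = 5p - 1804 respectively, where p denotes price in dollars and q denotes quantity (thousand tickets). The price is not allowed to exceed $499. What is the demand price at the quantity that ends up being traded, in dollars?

641

In a free market, 3896 - 5p = 5p - 1804 gives the equilibrium p* = 570, q* = 1046.
The ceiling of 499 is below the equilibrium price 570, so it binds.
At p = 499: qd = 3896 - 5·499 = 1401 and qs = 5·499 - 1804 = 691.
Only 691 units reach the market. On the demand curve, the marginal buyer's willingness to pay at q = 691 is (3896 - 691)/5 = 641.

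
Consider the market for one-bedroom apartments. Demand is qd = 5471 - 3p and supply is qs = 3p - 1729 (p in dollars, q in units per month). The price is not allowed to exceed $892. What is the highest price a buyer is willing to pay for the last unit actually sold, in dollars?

1508

Setting quantity demanded equal to quantity supplied, 5471 - 3p = 3p - 1729, gives p* = 1200 and q* = 1871.
The ceiling of 892 is below the equilibrium price 1200, so it binds.
At p = 892: qd = 5471 - 3·892 = 2795 and qs = 3·892 - 1729 = 947.
Only 947 units reach the market. On the demand curve, the marginal buyer's willingness to pay at q = 947 is (5471 - 947)/3 = 1508.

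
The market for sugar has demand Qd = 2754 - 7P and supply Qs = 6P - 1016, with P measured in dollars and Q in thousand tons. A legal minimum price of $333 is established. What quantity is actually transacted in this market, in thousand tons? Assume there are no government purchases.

423

Without the control the market clears where 2754 - 7P = 6P - 1016, i.e. P* = 290 and Q* = 724.
The floor of 333 is above the equilibrium price 290, so it binds.
At P = 333: Qd = 2754 - 7·333 = 423 and Qs = 6·333 - 1016 = 982.
The quantity actually transacted is the short side, demand: 423.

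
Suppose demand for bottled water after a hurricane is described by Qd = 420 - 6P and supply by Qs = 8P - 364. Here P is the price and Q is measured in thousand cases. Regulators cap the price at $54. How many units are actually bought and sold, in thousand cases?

Without the control the market clears where 420 - 6P = 8P - 364, i.e. P* = 56 and Q* = 84.
Because the ceiling (54) lies below the market-clearing price, it is binding.
At P = 54: Qd = 420 - 6·54 = 96 and Qs = 8·54 - 364 = 68.
The quantity actually transacted is the short side, supply: 68.

68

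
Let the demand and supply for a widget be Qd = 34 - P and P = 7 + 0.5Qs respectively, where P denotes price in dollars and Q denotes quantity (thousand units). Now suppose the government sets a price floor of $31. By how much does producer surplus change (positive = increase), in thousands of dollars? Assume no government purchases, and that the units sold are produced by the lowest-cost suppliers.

-11.25

Rearranging supply gives Qs = 2P - 14. In a free market, 34 - P = 2P - 14 gives the equilibrium P* = 16, Q* = 18.
The floor of 31 is above the equilibrium price 16, so it binds.
At P = 31: Qd = 34 - 31 = 3 and Qs = 2·31 - 14 = 48.
Producer surplus without the control is ½ · (16 - 7) · 18 = 81.
With the floor, 3 units are sold at 31. The supply price at Q = 3 is 8.5, so PS = ½ · [(31 - 7) + (31 - 8.5)] · 3 = 69.75.
Change in producer surplus = 69.75 - 81 = -11.25.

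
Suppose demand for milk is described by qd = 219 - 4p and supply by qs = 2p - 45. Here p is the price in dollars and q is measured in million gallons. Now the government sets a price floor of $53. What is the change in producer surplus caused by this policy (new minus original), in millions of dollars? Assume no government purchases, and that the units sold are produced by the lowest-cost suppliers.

-261

In a free market, 219 - 4p = 2p - 45 gives the equilibrium p* = 44, q* = 43.
Because the floor (53) lies above the market-clearing price, it is binding.
At p = 53: qd = 219 - 4·53 = 7 and qs = 2·53 - 45 = 61.
Producer surplus without the control is ½ · (44 - 22.5) · 43 = 462.25.
With the floor, 7 units are sold at 53. The supply price at q = 7 is 26, so PS = ½ · [(53 - 22.5) + (53 - 26)] · 7 = 201.25.
Change in producer surplus = 201.25 - 462.25 = -261.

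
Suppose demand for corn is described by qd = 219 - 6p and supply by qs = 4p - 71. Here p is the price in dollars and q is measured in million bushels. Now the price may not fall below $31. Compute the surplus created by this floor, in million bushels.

In a free market, 219 - 6p = 4p - 71 gives the equilibrium p* = 29, q* = 45.
The floor of 31 is above the equilibrium price 29, so it binds.
At p = 31: qd = 219 - 6·31 = 33 and qs = 4·31 - 71 = 53.
Surplus = qs - qd = 53 - 33 = 20.

20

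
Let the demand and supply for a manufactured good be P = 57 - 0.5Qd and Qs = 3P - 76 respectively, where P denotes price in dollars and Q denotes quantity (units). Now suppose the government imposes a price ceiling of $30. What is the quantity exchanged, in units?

14

Rearranging demand gives Qd = 114 - 2P. Setting quantity demanded equal to quantity supplied, 114 - 2P = 3P - 76, gives P* = 38 and Q* = 38.
Since 30 < 38, the ceiling is binding.
At P = 30: Qd = 114 - 2·30 = 54 and Qs = 3·30 - 76 = 14.
The quantity actually transacted is the short side, supply: 14.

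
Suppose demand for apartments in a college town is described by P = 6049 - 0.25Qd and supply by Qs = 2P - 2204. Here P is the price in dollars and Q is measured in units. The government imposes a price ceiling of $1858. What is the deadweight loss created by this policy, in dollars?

Rearranging demand gives Qd = 24196 - 4P. Setting quantity demanded equal to quantity supplied, 24196 - 4P = 2P - 2204, gives P* = 4400 and Q* = 6596.
Since 1858 < 4400, the ceiling is binding.
At P = 1858: Qd = 24196 - 4·1858 = 16764 and Qs = 2·1858 - 2204 = 1512.
Quantity traded falls to 1512. At Q = 1512 the demand price is (24196 - 1512)/4 = 5671 and the supply price is (2204 + 1512)/2 = 1858.
Deadweight loss = ½ · (5671 - 1858) · (6596 - 1512) = ½ · 3813 · 5084 = 9692646.

9692646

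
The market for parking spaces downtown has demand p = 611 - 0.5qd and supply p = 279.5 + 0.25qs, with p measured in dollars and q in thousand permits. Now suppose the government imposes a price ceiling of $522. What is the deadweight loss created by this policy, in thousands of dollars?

0

Rearranging demand gives qd = 1222 - 2p; rearranging supply gives qs = 4p - 1118. Without the control the market clears where 1222 - 2p = 4p - 1118, i.e. p* = 390 and q* = 442.
Since 522 is above p* = 390, the ceiling does not bind and the free-market outcome prevails.
Since the control does not bind, no trades are prevented and deadweight loss is zero.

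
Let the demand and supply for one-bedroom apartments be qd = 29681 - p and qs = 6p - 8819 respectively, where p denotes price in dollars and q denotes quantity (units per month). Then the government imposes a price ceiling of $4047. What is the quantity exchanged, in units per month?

Without the control the market clears where 29681 - p = 6p - 8819, i.e. p* = 5500 and q* = 24181.
Because the ceiling (4047) lies below the market-clearing price, it is binding.
At p = 4047: qd = 29681 - 4047 = 25634 and qs = 6·4047 - 8819 = 15463.
The quantity actually transacted is the short side, supply: 15463.

15463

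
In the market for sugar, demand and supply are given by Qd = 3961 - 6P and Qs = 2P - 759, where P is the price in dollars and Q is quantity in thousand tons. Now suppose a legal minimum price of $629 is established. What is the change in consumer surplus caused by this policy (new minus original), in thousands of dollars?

In a free market, 3961 - 6P = 2P - 759 gives the equilibrium P* = 590, Q* = 421.
Since 629 > 590, the floor is binding.
At P = 629: Qd = 3961 - 6·629 = 187 and Qs = 2·629 - 759 = 499.
Consumer surplus without the control is ½ · (3961/6 - 590) · 421 = 177241/12.
With the floor, consumers buy 187 units at 629, so CS = ½ · (3961/6 - 629) · 187 = 34969/12.
Change in consumer surplus = 34969/12 - 177241/12 = -11856.

-11856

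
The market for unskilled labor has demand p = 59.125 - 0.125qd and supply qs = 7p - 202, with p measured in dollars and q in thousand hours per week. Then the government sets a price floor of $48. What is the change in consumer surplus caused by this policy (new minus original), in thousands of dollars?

Rearranging demand gives qd = 473 - 8p. In a free market, 473 - 8p = 7p - 202 gives the equilibrium p* = 45, q* = 113.
Because the floor (48) lies above the market-clearing price, it is binding.
At p = 48: qd = 473 - 8·48 = 89 and qs = 7·48 - 202 = 134.
Consumer surplus without the control is ½ · (59.125 - 45) · 113 = 798.0625.
With the floor, consumers buy 89 units at 48, so CS = ½ · (59.125 - 48) · 89 = 495.0625.
Change in consumer surplus = 495.0625 - 798.0625 = -303.

-303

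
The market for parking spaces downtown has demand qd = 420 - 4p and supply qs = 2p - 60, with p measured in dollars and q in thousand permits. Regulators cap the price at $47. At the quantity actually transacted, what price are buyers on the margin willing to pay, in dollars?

Equilibrium: 420 - 4p = 2p - 60, so 480 = 6p and p* = 80, q* = 100.
Because the ceiling (47) lies below the market-clearing price, it is binding.
At p = 47: qd = 420 - 4·47 = 232 and qs = 2·47 - 60 = 34.
Only 34 units reach the market. On the demand curve, the marginal buyer's willingness to pay at q = 34 is (420 - 34)/4 = 96.5.

96.5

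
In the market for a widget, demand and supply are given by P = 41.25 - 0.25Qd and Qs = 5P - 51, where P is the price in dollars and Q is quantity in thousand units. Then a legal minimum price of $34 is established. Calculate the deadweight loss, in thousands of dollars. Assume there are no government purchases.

360

Rearranging demand gives Qd = 165 - 4P. Setting quantity demanded equal to quantity supplied, 165 - 4P = 5P - 51, gives P* = 24 and Q* = 69.
The floor of 34 is above the equilibrium price 24, so it binds.
At P = 34: Qd = 165 - 4·34 = 29 and Qs = 5·34 - 51 = 119.
Quantity traded falls to 29. At Q = 29 the demand price is (165 - 29)/4 = 34 and the supply price is (51 + 29)/5 = 16.
Deadweight loss = ½ · (34 - 16) · (69 - 29) = ½ · 18 · 40 = 360.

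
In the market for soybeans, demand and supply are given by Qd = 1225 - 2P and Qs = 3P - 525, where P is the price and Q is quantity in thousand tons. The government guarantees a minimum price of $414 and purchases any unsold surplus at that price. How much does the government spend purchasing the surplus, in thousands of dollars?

132480

Setting quantity demanded equal to quantity supplied, 1225 - 2P = 3P - 525, gives P* = 350 and Q* = 525.
Since 414 > 350, the floor is binding.
At P = 414: Qd = 1225 - 2·414 = 397 and Qs = 3·414 - 525 = 717.
Surplus = Qs - Qd = 320.
Government expenditure = surplus × support price = 320 × 414 = 132480.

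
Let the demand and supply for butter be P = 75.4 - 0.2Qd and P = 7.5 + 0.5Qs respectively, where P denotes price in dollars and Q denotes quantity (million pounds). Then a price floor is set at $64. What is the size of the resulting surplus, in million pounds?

56

Rearranging demand gives Qd = 377 - 5P; rearranging supply gives Qs = 2P - 15. In a free market, 377 - 5P = 2P - 15 gives the equilibrium P* = 56, Q* = 97.
Since 64 > 56, the floor is binding.
At P = 64: Qd = 377 - 5·64 = 57 and Qs = 2·64 - 15 = 113.
Surplus = Qs - Qd = 113 - 57 = 56.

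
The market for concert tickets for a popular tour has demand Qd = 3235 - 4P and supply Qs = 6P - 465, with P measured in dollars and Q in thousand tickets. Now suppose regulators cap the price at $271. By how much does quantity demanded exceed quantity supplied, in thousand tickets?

Setting quantity demanded equal to quantity supplied, 3235 - 4P = 6P - 465, gives P* = 370 and Q* = 1755.
Because the ceiling (271) lies below the market-clearing price, it is binding.
At P = 271: Qd = 3235 - 4·271 = 2151 and Qs = 6·271 - 465 = 1161.
Shortage = Qd - Qs = 2151 - 1161 = 990.

990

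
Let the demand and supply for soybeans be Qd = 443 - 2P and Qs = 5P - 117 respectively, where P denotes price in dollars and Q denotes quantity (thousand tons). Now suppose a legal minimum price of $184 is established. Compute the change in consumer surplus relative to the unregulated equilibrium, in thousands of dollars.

Without the control the market clears where 443 - 2P = 5P - 117, i.e. P* = 80 and Q* = 283.
Because the floor (184) lies above the market-clearing price, it is binding.
At P = 184: Qd = 443 - 2·184 = 75 and Qs = 5·184 - 117 = 803.
Consumer surplus without the control is ½ · (221.5 - 80) · 283 = 20022.25.
With the floor, consumers buy 75 units at 184, so CS = ½ · (221.5 - 184) · 75 = 1406.25.
Change in consumer surplus = 1406.25 - 20022.25 = -18616.

-18616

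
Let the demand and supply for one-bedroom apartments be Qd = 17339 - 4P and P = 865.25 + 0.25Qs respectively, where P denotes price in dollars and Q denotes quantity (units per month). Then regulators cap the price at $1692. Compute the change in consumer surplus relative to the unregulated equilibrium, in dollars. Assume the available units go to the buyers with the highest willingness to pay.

Rearranging supply gives Qs = 4P - 3461. In a free market, 17339 - 4P = 4P - 3461 gives the equilibrium P* = 2600, Q* = 6939.
The ceiling of 1692 is below the equilibrium price 2600, so it binds.
At P = 1692: Qd = 17339 - 4·1692 = 10571 and Qs = 4·1692 - 3461 = 3307.
Consumer surplus without the control is ½ · (4334.75 - 2600) · 6939 = 6018715.125.
With the ceiling, 3307 units are sold at 1692 (assume they go to the highest-value buyers). The demand price at Q = 3307 is 3508, so CS = ½ · [(4334.75 - 1692) + (3508 - 1692)] · 3307 = 7372543.125.
Change in consumer surplus = 7372543.125 - 6018715.125 = 1353828.

1353828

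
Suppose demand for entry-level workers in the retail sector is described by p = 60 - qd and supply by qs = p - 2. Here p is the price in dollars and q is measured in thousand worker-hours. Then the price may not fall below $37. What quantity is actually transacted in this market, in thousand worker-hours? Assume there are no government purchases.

Rearranging demand gives qd = 60 - p. Equilibrium: 60 - p = p - 2, so 62 = 2p and p* = 31, q* = 29.
Because the floor (37) lies above the market-clearing price, it is binding.
At p = 37: qd = 60 - 37 = 23 and qs = 37 - 2 = 35.
The quantity actually transacted is the short side, demand: 23.

23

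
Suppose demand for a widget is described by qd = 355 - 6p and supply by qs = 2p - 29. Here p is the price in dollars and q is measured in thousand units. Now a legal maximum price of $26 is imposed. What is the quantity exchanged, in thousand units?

In a free market, 355 - 6p = 2p - 29 gives the equilibrium p* = 48, q* = 67.
The ceiling of 26 is below the equilibrium price 48, so it binds.
At p = 26: qd = 355 - 6·26 = 199 and qs = 2·26 - 29 = 23.
The quantity actually transacted is the short side, supply: 23.

23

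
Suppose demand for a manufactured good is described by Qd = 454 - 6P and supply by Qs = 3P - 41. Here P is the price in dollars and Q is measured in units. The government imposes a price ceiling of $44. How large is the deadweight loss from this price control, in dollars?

272.25

Without the control the market clears where 454 - 6P = 3P - 41, i.e. P* = 55 and Q* = 124.
Since 44 < 55, the ceiling is binding.
At P = 44: Qd = 454 - 6·44 = 190 and Qs = 3·44 - 41 = 91.
Quantity traded falls to 91. At Q = 91 the demand price is (454 - 91)/6 = 60.5 and the supply price is (41 + 91)/3 = 44.
Deadweight loss = ½ · (60.5 - 44) · (124 - 91) = ½ · 16.5 · 33 = 272.25.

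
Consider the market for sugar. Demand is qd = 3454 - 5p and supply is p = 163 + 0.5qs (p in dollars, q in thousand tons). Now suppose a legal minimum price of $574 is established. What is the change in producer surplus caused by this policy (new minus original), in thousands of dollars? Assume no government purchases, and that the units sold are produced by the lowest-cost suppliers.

12631

Rearranging supply gives qs = 2p - 326. Equilibrium: 3454 - 5p = 2p - 326, so 3780 = 7p and p* = 540, q* = 754.
Since 574 > 540, the floor is binding.
At p = 574: qd = 3454 - 5·574 = 584 and qs = 2·574 - 326 = 822.
Producer surplus without the control is ½ · (540 - 163) · 754 = 142129.
With the floor, 584 units are sold at 574. The supply price at q = 584 is 455, so PS = ½ · [(574 - 163) + (574 - 455)] · 584 = 154760.
Change in producer surplus = 154760 - 142129 = 12631.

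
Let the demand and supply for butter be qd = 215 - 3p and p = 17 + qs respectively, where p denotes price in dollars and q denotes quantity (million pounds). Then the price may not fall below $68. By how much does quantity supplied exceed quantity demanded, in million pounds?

Rearranging supply gives qs = p - 17. Equilibrium: 215 - 3p = p - 17, so 232 = 4p and p* = 58, q* = 41.
Since 68 > 58, the floor is binding.
At p = 68: qd = 215 - 3·68 = 11 and qs = 68 - 17 = 51.
Surplus = qs - qd = 51 - 11 = 40.

40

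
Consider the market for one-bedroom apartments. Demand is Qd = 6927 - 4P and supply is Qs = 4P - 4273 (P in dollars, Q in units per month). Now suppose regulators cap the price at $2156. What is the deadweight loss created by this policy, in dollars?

Without the control the market clears where 6927 - 4P = 4P - 4273, i.e. P* = 1400 and Q* = 1327.
Since 2156 is above P* = 1400, the ceiling does not bind and the free-market outcome prevails.
Since the control does not bind, no trades are prevented and deadweight loss is zero.

0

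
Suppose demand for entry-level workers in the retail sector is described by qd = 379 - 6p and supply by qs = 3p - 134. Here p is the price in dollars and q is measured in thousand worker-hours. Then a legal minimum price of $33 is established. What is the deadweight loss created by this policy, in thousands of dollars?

0

Setting quantity demanded equal to quantity supplied, 379 - 6p = 3p - 134, gives p* = 57 and q* = 37.
Since 33 is below p* = 57, the floor does not bind and the free-market outcome prevails.
Since the control does not bind, no trades are prevented and deadweight loss is zero.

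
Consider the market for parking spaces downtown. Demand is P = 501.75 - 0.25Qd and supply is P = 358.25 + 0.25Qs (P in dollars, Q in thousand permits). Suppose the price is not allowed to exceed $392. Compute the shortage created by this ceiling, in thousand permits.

Rearranging demand gives Qd = 2007 - 4P; rearranging supply gives Qs = 4P - 1433. Without the control the market clears where 2007 - 4P = 4P - 1433, i.e. P* = 430 and Q* = 287.
Because the ceiling (392) lies below the market-clearing price, it is binding.
At P = 392: Qd = 2007 - 4·392 = 439 and Qs = 4·392 - 1433 = 135.
Shortage = Qd - Qs = 439 - 135 = 304.

304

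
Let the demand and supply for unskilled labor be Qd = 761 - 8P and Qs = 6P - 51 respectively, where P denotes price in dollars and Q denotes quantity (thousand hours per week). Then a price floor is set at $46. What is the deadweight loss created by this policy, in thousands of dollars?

0

Equilibrium: 761 - 8P = 6P - 51, so 812 = 14P and P* = 58, Q* = 297.
The floor of 46 is below the equilibrium price 58, so it is not binding; the market clears at P* = 58, Q* = 297.
Since the control does not bind, no trades are prevented and deadweight loss is zero.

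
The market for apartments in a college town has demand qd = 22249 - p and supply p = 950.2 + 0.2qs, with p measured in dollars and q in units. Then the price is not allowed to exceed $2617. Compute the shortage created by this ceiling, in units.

Rearranging supply gives qs = 5p - 4751. In a free market, 22249 - p = 5p - 4751 gives the equilibrium p* = 4500, q* = 17749.
Because the ceiling (2617) lies below the market-clearing price, it is binding.
At p = 2617: qd = 22249 - 2617 = 19632 and qs = 5·2617 - 4751 = 8334.
Shortage = qd - qs = 19632 - 8334 = 11298.

11298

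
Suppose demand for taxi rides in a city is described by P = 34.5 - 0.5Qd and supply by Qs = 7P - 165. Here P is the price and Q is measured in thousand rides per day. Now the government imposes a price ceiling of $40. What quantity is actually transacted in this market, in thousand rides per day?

Rearranging demand gives Qd = 69 - 2P. In a free market, 69 - 2P = 7P - 165 gives the equilibrium P* = 26, Q* = 17.
The ceiling of 40 is above the equilibrium price 26, so it is not binding; the market clears at P* = 26, Q* = 17.

17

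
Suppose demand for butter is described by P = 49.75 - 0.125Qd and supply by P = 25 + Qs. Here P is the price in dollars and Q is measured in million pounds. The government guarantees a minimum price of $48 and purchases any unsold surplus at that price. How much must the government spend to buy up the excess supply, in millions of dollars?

432

Rearranging demand gives Qd = 398 - 8P; rearranging supply gives Qs = P - 25. In a free market, 398 - 8P = P - 25 gives the equilibrium P* = 47, Q* = 22.
The floor of 48 is above the equilibrium price 47, so it binds.
At P = 48: Qd = 398 - 8·48 = 14 and Qs = 48 - 25 = 23.
Surplus = Qs - Qd = 9.
Government expenditure = surplus × support price = 9 × 48 = 432.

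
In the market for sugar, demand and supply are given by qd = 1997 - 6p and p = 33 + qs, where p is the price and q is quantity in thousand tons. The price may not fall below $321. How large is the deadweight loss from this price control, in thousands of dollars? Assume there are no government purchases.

20181

Rearranging supply gives qs = p - 33. Without the control the market clears where 1997 - 6p = p - 33, i.e. p* = 290 and q* = 257.
Because the floor (321) lies above the market-clearing price, it is binding.
At p = 321: qd = 1997 - 6·321 = 71 and qs = 321 - 33 = 288.
Quantity traded falls to 71. At q = 71 the demand price is (1997 - 71)/6 = 321 and the supply price is 33 + 71 = 104.
Deadweight loss = ½ · (321 - 104) · (257 - 71) = ½ · 217 · 186 = 20181.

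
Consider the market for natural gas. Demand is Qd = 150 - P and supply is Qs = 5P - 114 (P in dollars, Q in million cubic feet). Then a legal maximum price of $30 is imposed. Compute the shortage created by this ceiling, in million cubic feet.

Without the control the market clears where 150 - P = 5P - 114, i.e. P* = 44 and Q* = 106.
Because the ceiling (30) lies below the market-clearing price, it is binding.
At P = 30: Qd = 150 - 30 = 120 and Qs = 5·30 - 114 = 36.
Shortage = Qd - Qs = 120 - 36 = 84.

84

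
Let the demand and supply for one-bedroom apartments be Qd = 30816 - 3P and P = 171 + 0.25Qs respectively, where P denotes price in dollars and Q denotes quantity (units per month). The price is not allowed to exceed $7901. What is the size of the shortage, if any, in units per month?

0

Rearranging supply gives Qs = 4P - 684. Without the control the market clears where 30816 - 3P = 4P - 684, i.e. P* = 4500 and Q* = 17316.
The ceiling of 7901 is above the equilibrium price 4500, so it is not binding; the market clears at P* = 4500, Q* = 17316.
Since the control does not bind, there is no shortage.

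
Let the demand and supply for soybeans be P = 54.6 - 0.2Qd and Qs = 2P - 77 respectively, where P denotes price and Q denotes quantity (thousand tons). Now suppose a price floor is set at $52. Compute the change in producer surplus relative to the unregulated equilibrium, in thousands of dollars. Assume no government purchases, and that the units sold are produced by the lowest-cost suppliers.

1

Rearranging demand gives Qd = 273 - 5P. Setting quantity demanded equal to quantity supplied, 273 - 5P = 2P - 77, gives P* = 50 and Q* = 23.
Since 52 > 50, the floor is binding.
At P = 52: Qd = 273 - 5·52 = 13 and Qs = 2·52 - 77 = 27.
Producer surplus without the control is ½ · (50 - 38.5) · 23 = 132.25.
With the floor, 13 units are sold at 52. The supply price at Q = 13 is 45, so PS = ½ · [(52 - 38.5) + (52 - 45)] · 13 = 133.25.
Change in producer surplus = 133.25 - 132.25 = 1.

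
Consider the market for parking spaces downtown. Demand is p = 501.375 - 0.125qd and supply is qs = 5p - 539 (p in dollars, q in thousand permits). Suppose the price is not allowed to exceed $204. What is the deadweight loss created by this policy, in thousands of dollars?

86596.25

Rearranging demand gives qd = 4011 - 8p. Setting quantity demanded equal to quantity supplied, 4011 - 8p = 5p - 539, gives p* = 350 and q* = 1211.
Since 204 < 350, the ceiling is binding.
At p = 204: qd = 4011 - 8·204 = 2379 and qs = 5·204 - 539 = 481.
Quantity traded falls to 481. At q = 481 the demand price is (4011 - 481)/8 = 441.25 and the supply price is (539 + 481)/5 = 204.
Deadweight loss = ½ · (441.25 - 204) · (1211 - 481) = ½ · 237.25 · 730 = 86596.25.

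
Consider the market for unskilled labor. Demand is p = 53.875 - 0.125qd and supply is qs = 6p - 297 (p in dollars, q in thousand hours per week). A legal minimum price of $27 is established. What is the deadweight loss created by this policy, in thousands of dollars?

0

Rearranging demand gives qd = 431 - 8p. In a free market, 431 - 8p = 6p - 297 gives the equilibrium p* = 52, q* = 15.
The floor of 27 is below the equilibrium price 52, so it is not binding; the market clears at p* = 52, q* = 15.
Since the control does not bind, no trades are prevented and deadweight loss is zero.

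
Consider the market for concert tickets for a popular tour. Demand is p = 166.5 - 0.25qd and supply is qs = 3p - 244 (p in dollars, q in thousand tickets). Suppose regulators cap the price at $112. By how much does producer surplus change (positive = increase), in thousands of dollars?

Rearranging demand gives qd = 666 - 4p. Setting quantity demanded equal to quantity supplied, 666 - 4p = 3p - 244, gives p* = 130 and q* = 146.
Because the ceiling (112) lies below the market-clearing price, it is binding.
At p = 112: qd = 666 - 4·112 = 218 and qs = 3·112 - 244 = 92.
Producer surplus without the control is ½ · (130 - 244/3) · 146 = 10658/3.
With the ceiling, producers sell 92 units at 112, so PS = ½ · (112 - 244/3) · 92 = 4232/3.
Change in producer surplus = 4232/3 - 10658/3 = -2142.

-2142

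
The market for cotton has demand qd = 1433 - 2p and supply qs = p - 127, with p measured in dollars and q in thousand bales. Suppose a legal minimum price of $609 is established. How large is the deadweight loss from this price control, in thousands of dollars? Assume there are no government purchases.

Without the control the market clears where 1433 - 2p = p - 127, i.e. p* = 520 and q* = 393.
Because the floor (609) lies above the market-clearing price, it is binding.
At p = 609: qd = 1433 - 2·609 = 215 and qs = 609 - 127 = 482.
Quantity traded falls to 215. At q = 215 the demand price is (1433 - 215)/2 = 609 and the supply price is 127 + 215 = 342.
Deadweight loss = ½ · (609 - 342) · (393 - 215) = ½ · 267 · 178 = 23763.

23763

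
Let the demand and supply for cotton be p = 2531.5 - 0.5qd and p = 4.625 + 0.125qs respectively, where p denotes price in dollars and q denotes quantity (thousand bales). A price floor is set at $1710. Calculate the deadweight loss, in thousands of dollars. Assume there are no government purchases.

Rearranging demand gives qd = 5063 - 2p; rearranging supply gives qs = 8p - 37. In a free market, 5063 - 2p = 8p - 37 gives the equilibrium p* = 510, q* = 4043.
The floor of 1710 is above the equilibrium price 510, so it binds.
At p = 1710: qd = 5063 - 2·1710 = 1643 and qs = 8·1710 - 37 = 13643.
Quantity traded falls to 1643. At q = 1643 the demand price is (5063 - 1643)/2 = 1710 and the supply price is (37 + 1643)/8 = 210.
Deadweight loss = ½ · (1710 - 210) · (4043 - 1643) = ½ · 1500 · 2400 = 1800000.

1800000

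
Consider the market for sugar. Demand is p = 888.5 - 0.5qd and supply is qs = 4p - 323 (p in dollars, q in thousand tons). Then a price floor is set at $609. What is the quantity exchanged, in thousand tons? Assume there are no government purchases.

559

Rearranging demand gives qd = 1777 - 2p. Setting quantity demanded equal to quantity supplied, 1777 - 2p = 4p - 323, gives p* = 350 and q* = 1077.
The floor of 609 is above the equilibrium price 350, so it binds.
At p = 609: qd = 1777 - 2·609 = 559 and qs = 4·609 - 323 = 2113.
The quantity actually transacted is the short side, demand: 559.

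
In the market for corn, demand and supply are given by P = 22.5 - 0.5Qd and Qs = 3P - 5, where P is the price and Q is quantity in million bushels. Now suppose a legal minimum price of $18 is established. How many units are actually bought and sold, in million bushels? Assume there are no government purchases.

9

Rearranging demand gives Qd = 45 - 2P. Without the control the market clears where 45 - 2P = 3P - 5, i.e. P* = 10 and Q* = 25.
Since 18 > 10, the floor is binding.
At P = 18: Qd = 45 - 2·18 = 9 and Qs = 3·18 - 5 = 49.
The quantity actually transacted is the short side, demand: 9.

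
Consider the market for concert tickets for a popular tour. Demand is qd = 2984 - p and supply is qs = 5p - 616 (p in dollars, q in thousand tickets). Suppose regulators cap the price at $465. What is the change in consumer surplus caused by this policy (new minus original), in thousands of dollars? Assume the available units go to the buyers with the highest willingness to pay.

2902.5

Without the control the market clears where 2984 - p = 5p - 616, i.e. p* = 600 and q* = 2384.
Since 465 < 600, the ceiling is binding.
At p = 465: qd = 2984 - 465 = 2519 and qs = 5·465 - 616 = 1709.
Consumer surplus without the control is ½ · (2984 - 600) · 2384 = 2841728.
With the ceiling, 1709 units are sold at 465 (assume they go to the highest-value buyers). The demand price at q = 1709 is 1275, so CS = ½ · [(2984 - 465) + (1275 - 465)] · 1709 = 2844630.5.
Change in consumer surplus = 2844630.5 - 2841728 = 2902.5.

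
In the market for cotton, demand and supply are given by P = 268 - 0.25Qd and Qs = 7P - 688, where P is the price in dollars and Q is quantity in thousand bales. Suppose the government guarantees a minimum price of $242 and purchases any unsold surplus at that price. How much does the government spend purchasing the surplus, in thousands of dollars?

218284

Rearranging demand gives Qd = 1072 - 4P. Equilibrium: 1072 - 4P = 7P - 688, so 1760 = 11P and P* = 160, Q* = 432.
Since 242 > 160, the floor is binding.
At P = 242: Qd = 1072 - 4·242 = 104 and Qs = 7·242 - 688 = 1006.
Surplus = Qs - Qd = 902.
Government expenditure = surplus × support price = 902 × 242 = 218284.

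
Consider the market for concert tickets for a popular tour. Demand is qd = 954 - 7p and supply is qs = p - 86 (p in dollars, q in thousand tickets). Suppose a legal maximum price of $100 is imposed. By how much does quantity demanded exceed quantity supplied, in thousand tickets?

Equilibrium: 954 - 7p = p - 86, so 1040 = 8p and p* = 130, q* = 44.
Since 100 < 130, the ceiling is binding.
At p = 100: qd = 954 - 7·100 = 254 and qs = 100 - 86 = 14.
Shortage = qd - qs = 254 - 14 = 240.

240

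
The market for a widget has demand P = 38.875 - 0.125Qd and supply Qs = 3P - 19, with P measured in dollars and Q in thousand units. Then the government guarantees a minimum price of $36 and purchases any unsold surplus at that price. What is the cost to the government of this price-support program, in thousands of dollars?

Rearranging demand gives Qd = 311 - 8P. Setting quantity demanded equal to quantity supplied, 311 - 8P = 3P - 19, gives P* = 30 and Q* = 71.
The floor of 36 is above the equilibrium price 30, so it binds.
At P = 36: Qd = 311 - 8·36 = 23 and Qs = 3·36 - 19 = 89.
Surplus = Qs - Qd = 66.
Government expenditure = surplus × support price = 66 × 36 = 2376.

2376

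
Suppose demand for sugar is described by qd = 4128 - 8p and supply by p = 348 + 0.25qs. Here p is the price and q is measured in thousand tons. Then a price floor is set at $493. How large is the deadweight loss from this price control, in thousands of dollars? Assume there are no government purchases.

Rearranging supply gives qs = 4p - 1392. Without the control the market clears where 4128 - 8p = 4p - 1392, i.e. p* = 460 and q* = 448.
The floor of 493 is above the equilibrium price 460, so it binds.
At p = 493: qd = 4128 - 8·493 = 184 and qs = 4·493 - 1392 = 580.
Quantity traded falls to 184. At q = 184 the demand price is (4128 - 184)/8 = 493 and the supply price is (1392 + 184)/4 = 394.
Deadweight loss = ½ · (493 - 394) · (448 - 184) = ½ · 99 · 264 = 13068.

13068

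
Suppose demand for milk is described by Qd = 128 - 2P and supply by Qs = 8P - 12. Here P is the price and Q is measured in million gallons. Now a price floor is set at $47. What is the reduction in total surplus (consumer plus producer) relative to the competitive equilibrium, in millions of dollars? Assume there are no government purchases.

Without the control the market clears where 128 - 2P = 8P - 12, i.e. P* = 14 and Q* = 100.
Since 47 > 14, the floor is binding.
At P = 47: Qd = 128 - 2·47 = 34 and Qs = 8·47 - 12 = 364.
Quantity traded falls to 34. At Q = 34 the demand price is (128 - 34)/2 = 47 and the supply price is (12 + 34)/8 = 5.75.
Deadweight loss = ½ · (47 - 5.75) · (100 - 34) = ½ · 41.25 · 66 = 1361.25.

1361.25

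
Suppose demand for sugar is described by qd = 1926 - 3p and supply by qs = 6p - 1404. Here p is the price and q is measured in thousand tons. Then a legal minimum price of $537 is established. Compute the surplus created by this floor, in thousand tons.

1503

Without the control the market clears where 1926 - 3p = 6p - 1404, i.e. p* = 370 and q* = 816.
Since 537 > 370, the floor is binding.
At p = 537: qd = 1926 - 3·537 = 315 and qs = 6·537 - 1404 = 1818.
Surplus = qs - qd = 1818 - 315 = 1503.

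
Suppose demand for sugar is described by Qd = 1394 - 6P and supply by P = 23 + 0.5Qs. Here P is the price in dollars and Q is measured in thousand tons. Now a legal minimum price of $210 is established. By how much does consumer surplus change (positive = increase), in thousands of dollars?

Rearranging supply gives Qs = 2P - 46. Setting quantity demanded equal to quantity supplied, 1394 - 6P = 2P - 46, gives P* = 180 and Q* = 314.
Because the floor (210) lies above the market-clearing price, it is binding.
At P = 210: Qd = 1394 - 6·210 = 134 and Qs = 2·210 - 46 = 374.
Consumer surplus without the control is ½ · (697/3 - 180) · 314 = 24649/3.
With the floor, consumers buy 134 units at 210, so CS = ½ · (697/3 - 210) · 134 = 4489/3.
Change in consumer surplus = 4489/3 - 24649/3 = -6720.

-6720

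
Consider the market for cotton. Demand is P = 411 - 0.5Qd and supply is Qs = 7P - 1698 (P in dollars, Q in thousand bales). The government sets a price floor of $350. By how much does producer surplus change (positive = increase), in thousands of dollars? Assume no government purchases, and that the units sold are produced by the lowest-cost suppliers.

7140

Rearranging demand gives Qd = 822 - 2P. Without the control the market clears where 822 - 2P = 7P - 1698, i.e. P* = 280 and Q* = 262.
Because the floor (350) lies above the market-clearing price, it is binding.
At P = 350: Qd = 822 - 2·350 = 122 and Qs = 7·350 - 1698 = 752.
Producer surplus without the control is ½ · (280 - 1698/7) · 262 = 34322/7.
With the floor, 122 units are sold at 350. The supply price at Q = 122 is 260, so PS = ½ · [(350 - 1698/7) + (350 - 260)] · 122 = 84302/7.
Change in producer surplus = 84302/7 - 34322/7 = 7140.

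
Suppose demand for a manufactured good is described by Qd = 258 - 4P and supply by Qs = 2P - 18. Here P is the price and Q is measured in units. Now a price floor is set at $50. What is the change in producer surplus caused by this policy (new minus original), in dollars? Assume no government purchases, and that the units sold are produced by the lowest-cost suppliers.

Without the control the market clears where 258 - 4P = 2P - 18, i.e. P* = 46 and Q* = 74.
Because the floor (50) lies above the market-clearing price, it is binding.
At P = 50: Qd = 258 - 4·50 = 58 and Qs = 2·50 - 18 = 82.
Producer surplus without the control is ½ · (46 - 9) · 74 = 1369.
With the floor, 58 units are sold at 50. The supply price at Q = 58 is 38, so PS = ½ · [(50 - 9) + (50 - 38)] · 58 = 1537.
Change in producer surplus = 1537 - 1369 = 168.

168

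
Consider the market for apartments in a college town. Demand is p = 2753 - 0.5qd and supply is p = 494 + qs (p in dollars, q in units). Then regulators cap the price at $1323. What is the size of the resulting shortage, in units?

Rearranging demand gives qd = 5506 - 2p; rearranging supply gives qs = p - 494. Equilibrium: 5506 - 2p = p - 494, so 6000 = 3p and p* = 2000, q* = 1506.
Since 1323 < 2000, the ceiling is binding.
At p = 1323: qd = 5506 - 2·1323 = 2860 and qs = 1323 - 494 = 829.
Shortage = qd - qs = 2860 - 829 = 2031.

2031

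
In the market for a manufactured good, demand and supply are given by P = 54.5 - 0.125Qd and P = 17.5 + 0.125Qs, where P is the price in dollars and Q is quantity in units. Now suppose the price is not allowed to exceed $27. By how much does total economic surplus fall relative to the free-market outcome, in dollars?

Rearranging demand gives Qd = 436 - 8P; rearranging supply gives Qs = 8P - 140. Equilibrium: 436 - 8P = 8P - 140, so 576 = 16P and P* = 36, Q* = 148.
Because the ceiling (27) lies below the market-clearing price, it is binding.
At P = 27: Qd = 436 - 8·27 = 220 and Qs = 8·27 - 140 = 76.
Quantity traded falls to 76. At Q = 76 the demand price is (436 - 76)/8 = 45 and the supply price is (140 + 76)/8 = 27.
Deadweight loss = ½ · (45 - 27) · (148 - 76) = ½ · 18 · 72 = 648.

648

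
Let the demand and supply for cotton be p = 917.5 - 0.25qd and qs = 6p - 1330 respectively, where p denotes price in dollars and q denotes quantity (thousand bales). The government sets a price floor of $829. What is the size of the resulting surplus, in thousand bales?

Rearranging demand gives qd = 3670 - 4p. Setting quantity demanded equal to quantity supplied, 3670 - 4p = 6p - 1330, gives p* = 500 and q* = 1670.
Because the floor (829) lies above the market-clearing price, it is binding.
At p = 829: qd = 3670 - 4·829 = 354 and qs = 6·829 - 1330 = 3644.
Surplus = qs - qd = 3644 - 354 = 3290.

3290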